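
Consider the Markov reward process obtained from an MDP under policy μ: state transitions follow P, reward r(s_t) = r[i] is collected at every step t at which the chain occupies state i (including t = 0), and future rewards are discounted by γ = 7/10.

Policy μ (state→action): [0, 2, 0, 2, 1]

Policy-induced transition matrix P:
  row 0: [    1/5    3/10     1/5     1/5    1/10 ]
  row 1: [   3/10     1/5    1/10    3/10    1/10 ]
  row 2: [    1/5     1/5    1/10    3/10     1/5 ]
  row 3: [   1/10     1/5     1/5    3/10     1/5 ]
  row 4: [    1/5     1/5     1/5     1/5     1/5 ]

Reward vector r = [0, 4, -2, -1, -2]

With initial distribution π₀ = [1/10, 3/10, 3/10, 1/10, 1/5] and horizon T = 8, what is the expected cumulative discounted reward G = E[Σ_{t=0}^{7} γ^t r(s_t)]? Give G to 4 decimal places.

G = 0.0446

t=0: π = [0.1000, 0.3000, 0.3000, 0.1000, 0.2000], E[r] = 0.1000, γ^t·E[r] = 0.100000, running G = 0.100000
t=1: π = [0.2200, 0.2100, 0.1400, 0.2700, 0.1600], E[r] = -0.0300, γ^t·E[r] = -0.021000, running G = 0.079000
t=2: π = [0.1940, 0.2220, 0.1650, 0.2620, 0.1570], E[r] = -0.0180, γ^t·E[r] = -0.008820, running G = 0.070180
t=3: π = [0.1960, 0.2194, 0.1613, 0.2649, 0.1584], E[r] = -0.0267, γ^t·E[r] = -0.009158, running G = 0.061022
t=4: π = [0.1955, 0.2196, 0.1619, 0.2646, 0.1585], E[r] = -0.0269, γ^t·E[r] = -0.006468, running G = 0.054554
t=5: π = [0.1955, 0.2195, 0.1618, 0.2646, 0.1585], E[r] = -0.0271, γ^t·E[r] = -0.004557, running G = 0.049997
t=6: π = [0.1955, 0.2196, 0.1619, 0.2646, 0.1585], E[r] = -0.0271, γ^t·E[r] = -0.003189, running G = 0.046807
t=7: π = [0.1955, 0.2195, 0.1619, 0.2646, 0.1585], E[r] = -0.0271, γ^t·E[r] = -0.002233, running G = 0.044574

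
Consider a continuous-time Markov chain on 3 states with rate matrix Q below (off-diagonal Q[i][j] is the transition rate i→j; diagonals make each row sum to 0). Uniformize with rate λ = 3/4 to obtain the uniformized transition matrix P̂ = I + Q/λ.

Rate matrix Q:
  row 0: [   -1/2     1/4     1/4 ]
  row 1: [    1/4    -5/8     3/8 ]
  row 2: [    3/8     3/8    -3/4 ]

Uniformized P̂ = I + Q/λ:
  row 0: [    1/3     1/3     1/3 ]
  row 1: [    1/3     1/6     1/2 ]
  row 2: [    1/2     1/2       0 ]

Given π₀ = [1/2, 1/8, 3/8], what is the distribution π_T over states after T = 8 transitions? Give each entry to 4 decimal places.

π = [0.3817, 0.3271, 0.2911]

t=0: π = [0.5000, 0.1250, 0.3750]
t=1: π = [0.3958, 0.3750, 0.2292]
t=2: π = [0.3715, 0.3090, 0.3194]
t=3: π = [0.3866, 0.3351, 0.2784]
t=4: π = [0.3797, 0.3239, 0.2964]
t=5: π = [0.3827, 0.3288, 0.2885]
t=6: π = [0.3814, 0.3266, 0.2920]
t=7: π = [0.3820, 0.3276, 0.2905]
t=8: π = [0.3817, 0.3271, 0.2911]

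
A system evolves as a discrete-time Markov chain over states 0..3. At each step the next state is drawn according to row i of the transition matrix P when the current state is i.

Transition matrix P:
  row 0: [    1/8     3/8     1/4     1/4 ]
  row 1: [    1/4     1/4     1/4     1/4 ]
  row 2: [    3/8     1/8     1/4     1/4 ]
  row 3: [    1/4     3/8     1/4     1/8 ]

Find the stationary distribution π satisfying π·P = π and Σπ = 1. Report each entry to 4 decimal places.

π = [0.2500, 0.2778, 0.2500, 0.2222]

Balance equations π_j = Σ_i π_i·P[i][j]:
  π_0 = 1/8·π_0 + 1/4·π_1 + 3/8·π_2 + 1/4·π_3
  π_1 = 3/8·π_0 + 1/4·π_1 + 1/8·π_2 + 3/8·π_3
  π_2 = 1/4·π_0 + 1/4·π_1 + 1/4·π_2 + 1/4·π_3
  normalize: π_0 + π_1 + π_2 + π_3 = 1
Solving the linear system gives exactly π = [1/4, 5/18, 1/4, 2/9].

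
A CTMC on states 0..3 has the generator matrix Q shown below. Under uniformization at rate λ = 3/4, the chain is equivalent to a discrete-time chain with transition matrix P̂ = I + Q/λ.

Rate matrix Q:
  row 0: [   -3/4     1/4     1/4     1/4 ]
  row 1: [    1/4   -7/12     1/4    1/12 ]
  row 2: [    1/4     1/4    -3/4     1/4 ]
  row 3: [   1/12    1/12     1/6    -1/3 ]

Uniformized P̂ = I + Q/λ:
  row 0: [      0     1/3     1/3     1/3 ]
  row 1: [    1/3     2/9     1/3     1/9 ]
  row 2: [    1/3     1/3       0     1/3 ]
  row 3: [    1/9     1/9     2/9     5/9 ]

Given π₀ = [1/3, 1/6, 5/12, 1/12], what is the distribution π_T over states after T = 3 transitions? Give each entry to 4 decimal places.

π = [0.1932, 0.2327, 0.2170, 0.3571]

t=0: π = [0.3333, 0.1667, 0.4167, 0.0833]
t=1: π = [0.2037, 0.2963, 0.1852, 0.3148]
t=2: π = [0.1955, 0.2305, 0.2366, 0.3374]
t=3: π = [0.1932, 0.2327, 0.2170, 0.3571]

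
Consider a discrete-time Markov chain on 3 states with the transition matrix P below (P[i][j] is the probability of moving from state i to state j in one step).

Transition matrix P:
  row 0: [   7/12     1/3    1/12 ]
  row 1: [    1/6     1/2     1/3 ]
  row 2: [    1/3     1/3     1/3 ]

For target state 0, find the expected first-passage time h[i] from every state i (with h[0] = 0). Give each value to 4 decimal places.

First-step conditioning: h[0] = 0; for i ≠ 0, h[i] = 1 + Σ_k P[i][k]·h[k].
  h[1] = 1 + 1/2·h[1] + 1/3·h[2]
  h[2] = 1 + 1/3·h[1] + 1/3·h[2]
Solving the 2×2 linear system over states ≠ 0 gives exactly h = [0, 9/2, 15/4] (h[0] = 0 is the target).

h = [0.0000, 4.5000, 3.7500]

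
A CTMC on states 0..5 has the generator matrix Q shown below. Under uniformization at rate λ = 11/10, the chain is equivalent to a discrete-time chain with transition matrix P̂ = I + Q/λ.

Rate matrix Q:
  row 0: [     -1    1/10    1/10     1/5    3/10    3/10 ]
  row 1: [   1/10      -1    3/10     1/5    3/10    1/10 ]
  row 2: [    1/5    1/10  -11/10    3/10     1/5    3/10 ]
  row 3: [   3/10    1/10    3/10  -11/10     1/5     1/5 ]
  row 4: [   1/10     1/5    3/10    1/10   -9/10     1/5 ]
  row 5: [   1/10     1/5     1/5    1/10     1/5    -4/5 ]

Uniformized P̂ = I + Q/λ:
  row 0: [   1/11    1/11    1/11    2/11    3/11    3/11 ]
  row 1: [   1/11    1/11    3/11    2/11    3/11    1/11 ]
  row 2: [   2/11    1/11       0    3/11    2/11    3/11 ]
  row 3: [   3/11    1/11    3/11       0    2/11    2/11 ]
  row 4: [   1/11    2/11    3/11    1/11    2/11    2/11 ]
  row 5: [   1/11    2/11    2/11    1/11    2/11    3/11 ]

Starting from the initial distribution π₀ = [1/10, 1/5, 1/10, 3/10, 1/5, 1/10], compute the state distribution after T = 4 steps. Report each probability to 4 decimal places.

π = [0.1315, 0.1293, 0.1789, 0.1361, 0.2057, 0.2185]

t=0: π = [0.1000, 0.2000, 0.1000, 0.3000, 0.2000, 0.1000]
t=1: π = [0.1545, 0.1182, 0.2182, 0.1091, 0.2091, 0.1909]
t=2: π = [0.1306, 0.1273, 0.1678, 0.1455, 0.2066, 0.2223]
t=3: π = [0.1326, 0.1299, 0.1830, 0.1316, 0.2053, 0.2176]
t=4: π = [0.1315, 0.1293, 0.1789, 0.1361, 0.2057, 0.2185]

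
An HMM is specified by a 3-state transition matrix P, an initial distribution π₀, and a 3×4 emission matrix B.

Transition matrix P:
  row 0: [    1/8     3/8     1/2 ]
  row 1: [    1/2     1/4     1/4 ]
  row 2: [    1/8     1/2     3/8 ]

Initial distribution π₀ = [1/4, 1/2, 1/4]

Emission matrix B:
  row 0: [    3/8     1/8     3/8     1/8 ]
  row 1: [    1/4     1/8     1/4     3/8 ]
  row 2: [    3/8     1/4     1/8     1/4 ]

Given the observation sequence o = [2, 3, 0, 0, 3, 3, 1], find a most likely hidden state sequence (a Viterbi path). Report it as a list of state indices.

t=0: δ = [9.375e-02, 1.250e-01, 3.125e-02]  (obs o_0=2)
t=1: δ = [7.812e-03, 1.318e-02, 1.172e-02]  ψ = [1, 0, 0]  (obs o_1=3)
t=2: δ = [2.472e-03, 1.465e-03, 1.648e-03]  ψ = [1, 2, 2]  (obs o_2=0)
t=3: δ = [2.747e-04, 2.317e-04, 4.635e-04]  ψ = [1, 0, 0]  (obs o_3=0)
t=4: δ = [1.448e-05, 8.690e-05, 4.345e-05]  ψ = [1, 2, 2]  (obs o_4=3)
t=5: δ = [5.431e-06, 8.147e-06, 5.431e-06]  ψ = [1, 1, 1]  (obs o_5=3)
t=6: δ = [5.092e-07, 3.395e-07, 6.789e-07]  ψ = [1, 2, 0]  (obs o_6=1)
backtrack: best end state = 2; path = [0, 1, 0, 2, 1, 0, 2]

path = [0, 1, 0, 2, 1, 0, 2]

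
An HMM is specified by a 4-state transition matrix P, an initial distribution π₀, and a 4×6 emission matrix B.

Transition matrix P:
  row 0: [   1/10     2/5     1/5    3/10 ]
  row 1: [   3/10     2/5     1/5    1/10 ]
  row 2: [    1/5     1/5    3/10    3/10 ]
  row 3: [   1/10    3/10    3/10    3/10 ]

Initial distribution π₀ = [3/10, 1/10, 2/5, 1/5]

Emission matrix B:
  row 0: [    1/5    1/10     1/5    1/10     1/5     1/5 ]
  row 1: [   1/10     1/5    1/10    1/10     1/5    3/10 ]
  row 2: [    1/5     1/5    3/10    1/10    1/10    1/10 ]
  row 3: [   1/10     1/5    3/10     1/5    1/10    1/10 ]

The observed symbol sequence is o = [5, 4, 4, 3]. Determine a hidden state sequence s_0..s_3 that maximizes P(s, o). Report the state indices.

t=0: δ = [6.000e-02, 3.000e-02, 4.000e-02, 2.000e-02]  (obs o_0=5)
t=1: δ = [1.800e-03, 4.800e-03, 1.200e-03, 1.800e-03]  ψ = [1, 0, 0, 0]  (obs o_1=4)
t=2: δ = [2.880e-04, 3.840e-04, 9.600e-05, 5.400e-05]  ψ = [1, 1, 1, 0]  (obs o_2=4)
t=3: δ = [1.152e-05, 1.536e-05, 7.680e-06, 1.728e-05]  ψ = [1, 1, 1, 0]  (obs o_3=3)
backtrack: best end state = 3; path = [0, 1, 0, 3]

path = [0, 1, 0, 3]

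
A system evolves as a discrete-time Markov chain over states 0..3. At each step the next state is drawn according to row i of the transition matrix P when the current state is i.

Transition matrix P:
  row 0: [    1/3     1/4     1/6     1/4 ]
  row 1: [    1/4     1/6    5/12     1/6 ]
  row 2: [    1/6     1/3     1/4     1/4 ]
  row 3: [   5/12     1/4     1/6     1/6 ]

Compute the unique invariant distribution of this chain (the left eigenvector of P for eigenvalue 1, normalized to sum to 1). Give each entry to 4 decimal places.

π = [0.2885, 0.2500, 0.2500, 0.2115]

Balance equations π_j = Σ_i π_i·P[i][j]:
  π_0 = 1/3·π_0 + 1/4·π_1 + 1/6·π_2 + 5/12·π_3
  π_1 = 1/4·π_0 + 1/6·π_1 + 1/3·π_2 + 1/4·π_3
  π_2 = 1/6·π_0 + 5/12·π_1 + 1/4·π_2 + 1/6·π_3
  normalize: π_0 + π_1 + π_2 + π_3 = 1
Solving the linear system gives exactly π = [15/52, 1/4, 1/4, 11/52].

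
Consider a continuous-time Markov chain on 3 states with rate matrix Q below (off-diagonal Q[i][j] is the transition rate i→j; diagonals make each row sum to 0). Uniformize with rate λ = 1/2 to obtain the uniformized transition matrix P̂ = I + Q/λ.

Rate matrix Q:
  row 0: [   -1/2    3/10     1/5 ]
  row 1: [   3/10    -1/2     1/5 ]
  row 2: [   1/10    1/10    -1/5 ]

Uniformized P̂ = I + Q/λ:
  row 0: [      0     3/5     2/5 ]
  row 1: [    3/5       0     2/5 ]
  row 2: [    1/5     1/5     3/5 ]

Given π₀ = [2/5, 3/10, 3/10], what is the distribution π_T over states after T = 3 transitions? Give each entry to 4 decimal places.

π = [0.2400, 0.2616, 0.4984]

t=0: π = [0.4000, 0.3000, 0.3000]
t=1: π = [0.2400, 0.3000, 0.4600]
t=2: π = [0.2720, 0.2360, 0.4920]
t=3: π = [0.2400, 0.2616, 0.4984]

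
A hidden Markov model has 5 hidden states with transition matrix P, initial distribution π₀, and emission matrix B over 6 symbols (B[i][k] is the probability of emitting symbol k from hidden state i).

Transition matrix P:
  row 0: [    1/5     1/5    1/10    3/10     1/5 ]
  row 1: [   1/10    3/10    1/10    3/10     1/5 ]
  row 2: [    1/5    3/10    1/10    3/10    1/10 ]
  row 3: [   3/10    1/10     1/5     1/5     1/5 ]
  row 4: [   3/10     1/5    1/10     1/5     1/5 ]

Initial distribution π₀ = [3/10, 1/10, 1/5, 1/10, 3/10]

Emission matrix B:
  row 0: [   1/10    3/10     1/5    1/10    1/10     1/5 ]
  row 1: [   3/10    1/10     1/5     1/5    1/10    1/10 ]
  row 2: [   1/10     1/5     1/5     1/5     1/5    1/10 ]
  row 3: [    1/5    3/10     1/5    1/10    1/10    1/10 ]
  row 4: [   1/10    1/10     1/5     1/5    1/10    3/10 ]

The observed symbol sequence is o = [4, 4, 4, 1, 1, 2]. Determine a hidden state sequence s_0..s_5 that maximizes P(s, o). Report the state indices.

t=0: δ = [3.000e-02, 1.000e-02, 4.000e-02, 1.000e-02, 3.000e-02]  (obs o_0=4)
t=1: δ = [9.000e-04, 1.200e-03, 8.000e-04, 1.200e-03, 6.000e-04]  ψ = [4, 2, 2, 2, 0]  (obs o_1=4)
t=2: δ = [3.600e-05, 3.600e-05, 4.800e-05, 3.600e-05, 2.400e-05]  ψ = [3, 1, 3, 1, 1]  (obs o_2=4)
t=3: δ = [3.240e-06, 1.440e-06, 1.440e-06, 4.320e-06, 7.200e-07]  ψ = [3, 2, 3, 2, 0]  (obs o_3=1)
t=4: δ = [3.888e-07, 6.480e-08, 1.728e-07, 2.916e-07, 8.640e-08]  ψ = [3, 0, 3, 0, 3]  (obs o_4=1)
t=5: δ = [1.750e-08, 1.555e-08, 1.166e-08, 2.333e-08, 1.555e-08]  ψ = [3, 0, 3, 0, 0]  (obs o_5=2)
backtrack: best end state = 3; path = [2, 3, 2, 3, 0, 3]

path = [2, 3, 2, 3, 0, 3]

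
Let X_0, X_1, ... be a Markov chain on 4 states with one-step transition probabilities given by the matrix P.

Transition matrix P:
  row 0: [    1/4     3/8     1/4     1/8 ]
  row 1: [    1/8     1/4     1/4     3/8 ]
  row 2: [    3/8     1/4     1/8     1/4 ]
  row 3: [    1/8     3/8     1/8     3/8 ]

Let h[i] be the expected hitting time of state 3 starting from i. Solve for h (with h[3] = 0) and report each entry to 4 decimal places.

h = [4.3490, 3.3826, 3.9732, 0.0000]

First-step conditioning: h[3] = 0; for i ≠ 3, h[i] = 1 + Σ_k P[i][k]·h[k].
  h[0] = 1 + 1/4·h[0] + 3/8·h[1] + 1/4·h[2]
  h[1] = 1 + 1/8·h[0] + 1/4·h[1] + 1/4·h[2]
  h[2] = 1 + 3/8·h[0] + 1/4·h[1] + 1/8·h[2]
Solving the 3×3 linear system over states ≠ 3 gives exactly h = [648/149, 504/149, 592/149, 0] (h[3] = 0 is the target).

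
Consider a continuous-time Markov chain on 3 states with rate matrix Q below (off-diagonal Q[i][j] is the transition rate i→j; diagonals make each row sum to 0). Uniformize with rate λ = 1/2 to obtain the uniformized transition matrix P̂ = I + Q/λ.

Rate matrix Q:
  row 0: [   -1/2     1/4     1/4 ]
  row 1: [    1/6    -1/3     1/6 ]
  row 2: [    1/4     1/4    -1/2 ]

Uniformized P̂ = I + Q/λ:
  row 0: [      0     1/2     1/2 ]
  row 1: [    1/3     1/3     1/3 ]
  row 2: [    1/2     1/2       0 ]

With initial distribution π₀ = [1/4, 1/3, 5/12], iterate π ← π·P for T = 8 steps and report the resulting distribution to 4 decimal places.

π = [0.2854, 0.4286, 0.2860]

t=0: π = [0.2500, 0.3333, 0.4167]
t=1: π = [0.3194, 0.4444, 0.2361]
t=2: π = [0.2662, 0.4259, 0.3079]
t=3: π = [0.2959, 0.4290, 0.2751]
t=4: π = [0.2805, 0.4285, 0.2910]
t=5: π = [0.2883, 0.4286, 0.2831]
t=6: π = [0.2844, 0.4286, 0.2870]
t=7: π = [0.2864, 0.4286, 0.2851]
t=8: π = [0.2854, 0.4286, 0.2860]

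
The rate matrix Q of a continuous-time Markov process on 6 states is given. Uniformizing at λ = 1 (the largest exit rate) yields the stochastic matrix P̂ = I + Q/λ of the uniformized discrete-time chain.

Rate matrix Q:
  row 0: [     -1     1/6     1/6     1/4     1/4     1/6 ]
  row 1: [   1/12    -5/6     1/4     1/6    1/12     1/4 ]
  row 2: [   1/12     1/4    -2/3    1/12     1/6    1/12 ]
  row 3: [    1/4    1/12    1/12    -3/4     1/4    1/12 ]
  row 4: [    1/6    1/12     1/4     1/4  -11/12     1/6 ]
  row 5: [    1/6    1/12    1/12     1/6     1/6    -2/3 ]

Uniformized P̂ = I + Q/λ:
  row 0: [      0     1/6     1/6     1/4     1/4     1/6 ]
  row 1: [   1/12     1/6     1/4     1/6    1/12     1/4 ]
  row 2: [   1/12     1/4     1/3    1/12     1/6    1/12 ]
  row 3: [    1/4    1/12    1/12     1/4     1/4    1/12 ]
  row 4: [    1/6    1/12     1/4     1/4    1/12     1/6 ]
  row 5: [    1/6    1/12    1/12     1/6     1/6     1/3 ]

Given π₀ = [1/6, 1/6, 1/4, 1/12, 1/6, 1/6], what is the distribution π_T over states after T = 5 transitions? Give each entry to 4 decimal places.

t=0: π = [0.1667, 0.1667, 0.2500, 0.0833, 0.1667, 0.1667]
t=1: π = [0.1111, 0.1528, 0.2153, 0.1806, 0.1597, 0.1806]
t=2: π = [0.1325, 0.1412, 0.1985, 0.1863, 0.1649, 0.1765]
t=3: π = [0.1318, 0.1392, 0.1950, 0.1904, 0.1677, 0.1758]
t=4: π = [0.1327, 0.1384, 0.1942, 0.1912, 0.1679, 0.1754]
t=5: π = [0.1328, 0.1383, 0.1940, 0.1915, 0.1681, 0.1753]

π = [0.1328, 0.1383, 0.1940, 0.1915, 0.1681, 0.1753]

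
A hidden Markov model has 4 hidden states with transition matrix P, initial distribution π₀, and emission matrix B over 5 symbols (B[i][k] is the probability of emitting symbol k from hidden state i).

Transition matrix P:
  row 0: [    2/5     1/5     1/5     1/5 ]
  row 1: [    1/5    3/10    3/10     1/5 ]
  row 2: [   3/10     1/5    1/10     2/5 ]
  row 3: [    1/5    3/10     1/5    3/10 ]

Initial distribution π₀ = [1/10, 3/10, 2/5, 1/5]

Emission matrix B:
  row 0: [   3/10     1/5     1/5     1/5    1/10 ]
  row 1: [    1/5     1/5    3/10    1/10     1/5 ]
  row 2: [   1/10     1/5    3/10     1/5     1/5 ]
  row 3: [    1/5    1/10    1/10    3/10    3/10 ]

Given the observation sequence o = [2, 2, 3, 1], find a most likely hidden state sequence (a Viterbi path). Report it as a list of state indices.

t=0: δ = [2.000e-02, 9.000e-02, 1.200e-01, 2.000e-02]  (obs o_0=2)
t=1: δ = [7.200e-03, 8.100e-03, 8.100e-03, 4.800e-03]  ψ = [2, 1, 1, 2]  (obs o_1=2)
t=2: δ = [5.760e-04, 2.430e-04, 4.860e-04, 9.720e-04]  ψ = [0, 1, 1, 2]  (obs o_2=3)
t=3: δ = [4.608e-05, 5.832e-05, 3.888e-05, 2.916e-05]  ψ = [0, 3, 3, 3]  (obs o_3=1)
backtrack: best end state = 1; path = [1, 2, 3, 1]

path = [1, 2, 3, 1]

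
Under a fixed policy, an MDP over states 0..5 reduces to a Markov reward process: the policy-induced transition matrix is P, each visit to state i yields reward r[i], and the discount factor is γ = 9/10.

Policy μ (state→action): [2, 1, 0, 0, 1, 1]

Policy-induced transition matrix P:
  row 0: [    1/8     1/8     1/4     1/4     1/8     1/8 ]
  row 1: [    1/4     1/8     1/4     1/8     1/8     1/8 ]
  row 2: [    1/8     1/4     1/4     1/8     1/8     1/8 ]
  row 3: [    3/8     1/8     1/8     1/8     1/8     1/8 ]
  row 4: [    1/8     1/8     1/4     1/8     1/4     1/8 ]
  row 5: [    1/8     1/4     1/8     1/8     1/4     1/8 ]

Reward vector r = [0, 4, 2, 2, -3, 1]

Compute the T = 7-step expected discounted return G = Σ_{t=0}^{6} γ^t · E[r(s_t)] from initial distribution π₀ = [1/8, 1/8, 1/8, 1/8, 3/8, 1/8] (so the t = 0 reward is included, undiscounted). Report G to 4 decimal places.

G = 4.2593

t=0: π = [0.1250, 0.1250, 0.1250, 0.1250, 0.3750, 0.1250], E[r] = 0.0000, γ^t·E[r] = 0.000000, running G = 0.000000
t=1: π = [0.1719, 0.1563, 0.2188, 0.1406, 0.1875, 0.1250], E[r] = 0.9063, γ^t·E[r] = 0.815625, running G = 0.815625
t=2: π = [0.1797, 0.1680, 0.2168, 0.1465, 0.1641, 0.1250], E[r] = 1.0313, γ^t·E[r] = 0.835313, running G = 1.650938
t=3: π = [0.1826, 0.1677, 0.2161, 0.1475, 0.1611, 0.1250], E[r] = 1.0396, γ^t·E[r] = 0.757833, running G = 2.408770
t=4: π = [0.1828, 0.1676, 0.2159, 0.1478, 0.1608, 0.1250], E[r] = 1.0408, γ^t·E[r] = 0.682850, running G = 3.091620
t=5: π = [0.1829, 0.1676, 0.2159, 0.1479, 0.1607, 0.1250], E[r] = 1.0408, γ^t·E[r] = 0.614588, running G = 3.706208
t=6: π = [0.1829, 0.1676, 0.2159, 0.1479, 0.1607, 0.1250], E[r] = 1.0408, γ^t·E[r] = 0.553133, running G = 4.259341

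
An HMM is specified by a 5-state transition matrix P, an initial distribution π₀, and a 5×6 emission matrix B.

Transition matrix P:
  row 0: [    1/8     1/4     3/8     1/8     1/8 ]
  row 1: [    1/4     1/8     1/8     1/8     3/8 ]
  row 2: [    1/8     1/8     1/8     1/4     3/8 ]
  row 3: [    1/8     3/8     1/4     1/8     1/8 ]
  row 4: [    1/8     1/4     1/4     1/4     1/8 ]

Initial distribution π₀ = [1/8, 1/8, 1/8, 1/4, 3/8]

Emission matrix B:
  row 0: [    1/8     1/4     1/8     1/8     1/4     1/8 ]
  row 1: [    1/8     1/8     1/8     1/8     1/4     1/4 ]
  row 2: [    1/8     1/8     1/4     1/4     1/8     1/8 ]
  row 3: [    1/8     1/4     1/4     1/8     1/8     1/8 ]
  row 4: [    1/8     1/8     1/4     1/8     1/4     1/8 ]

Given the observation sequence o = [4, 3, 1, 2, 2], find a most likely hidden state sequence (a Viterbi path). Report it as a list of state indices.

t=0: δ = [3.125e-02, 3.125e-02, 1.562e-02, 3.125e-02, 9.375e-02]  (obs o_0=4)
t=1: δ = [1.465e-03, 2.930e-03, 5.859e-03, 2.930e-03, 1.465e-03]  ψ = [4, 4, 4, 4, 1]  (obs o_1=3)
t=2: δ = [1.831e-04, 1.373e-04, 9.155e-05, 3.662e-04, 2.747e-04]  ψ = [1, 3, 2, 2, 2]  (obs o_2=1)
t=3: δ = [5.722e-06, 1.717e-05, 2.289e-05, 1.717e-05, 1.287e-05]  ψ = [3, 3, 3, 4, 1]  (obs o_3=2)
t=4: δ = [5.364e-07, 8.047e-07, 1.073e-06, 1.431e-06, 2.146e-06]  ψ = [1, 3, 3, 2, 2]  (obs o_4=2)
backtrack: best end state = 4; path = [4, 2, 3, 2, 4]

path = [4, 2, 3, 2, 4]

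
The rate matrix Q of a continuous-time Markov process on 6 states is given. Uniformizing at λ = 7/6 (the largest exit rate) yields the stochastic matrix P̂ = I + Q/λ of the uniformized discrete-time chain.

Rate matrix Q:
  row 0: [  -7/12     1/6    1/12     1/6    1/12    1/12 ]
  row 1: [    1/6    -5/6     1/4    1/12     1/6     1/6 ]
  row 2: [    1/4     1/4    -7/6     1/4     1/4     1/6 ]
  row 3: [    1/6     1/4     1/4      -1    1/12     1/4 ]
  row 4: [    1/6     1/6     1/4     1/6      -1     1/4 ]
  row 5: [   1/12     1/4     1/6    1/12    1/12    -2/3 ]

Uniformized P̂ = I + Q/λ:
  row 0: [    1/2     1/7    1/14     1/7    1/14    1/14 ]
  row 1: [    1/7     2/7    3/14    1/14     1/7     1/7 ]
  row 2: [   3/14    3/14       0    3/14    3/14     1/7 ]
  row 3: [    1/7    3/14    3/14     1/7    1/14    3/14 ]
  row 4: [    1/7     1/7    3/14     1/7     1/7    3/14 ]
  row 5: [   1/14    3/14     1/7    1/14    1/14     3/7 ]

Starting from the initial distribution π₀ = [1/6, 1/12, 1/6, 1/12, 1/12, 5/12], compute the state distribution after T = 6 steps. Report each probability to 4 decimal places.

π = [0.2148, 0.2055, 0.1393, 0.1236, 0.1142, 0.2026]

t=0: π = [0.1667, 0.0833, 0.1667, 0.0833, 0.0833, 0.4167]
t=1: π = [0.1845, 0.2024, 0.1250, 0.1190, 0.1071, 0.2619]
t=2: π = [0.1990, 0.2079, 0.1424, 0.1186, 0.1114, 0.2207]
t=3: π = [0.2083, 0.2070, 0.1396, 0.1224, 0.1146, 0.2081]
t=4: π = [0.2124, 0.2060, 0.1397, 0.1232, 0.1143, 0.2044]
t=5: π = [0.2141, 0.2057, 0.1394, 0.1235, 0.1143, 0.2030]
t=6: π = [0.2148, 0.2055, 0.1393, 0.1236, 0.1142, 0.2026]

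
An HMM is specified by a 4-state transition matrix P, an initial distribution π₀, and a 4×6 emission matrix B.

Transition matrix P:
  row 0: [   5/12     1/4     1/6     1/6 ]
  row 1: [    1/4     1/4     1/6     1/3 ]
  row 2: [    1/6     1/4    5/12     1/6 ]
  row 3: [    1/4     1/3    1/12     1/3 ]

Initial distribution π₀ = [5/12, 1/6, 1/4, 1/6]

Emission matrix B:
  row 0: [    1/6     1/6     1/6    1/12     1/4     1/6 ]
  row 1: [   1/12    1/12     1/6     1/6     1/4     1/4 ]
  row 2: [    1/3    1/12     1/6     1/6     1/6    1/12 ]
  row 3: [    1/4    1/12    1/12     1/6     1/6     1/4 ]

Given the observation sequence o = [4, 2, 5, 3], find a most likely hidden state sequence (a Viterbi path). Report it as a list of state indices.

path = [0, 0, 1, 3]

t=0: δ = [1.042e-01, 4.167e-02, 4.167e-02, 2.778e-02]  (obs o_0=4)
t=1: δ = [7.234e-03, 4.340e-03, 2.894e-03, 1.447e-03]  ψ = [0, 0, 0, 0]  (obs o_1=2)
t=2: δ = [5.023e-04, 4.521e-04, 1.005e-04, 3.617e-04]  ψ = [0, 0, 0, 1]  (obs o_2=5)
t=3: δ = [1.744e-05, 2.093e-05, 1.395e-05, 2.512e-05]  ψ = [0, 0, 0, 1]  (obs o_3=3)
backtrack: best end state = 3; path = [0, 0, 1, 3]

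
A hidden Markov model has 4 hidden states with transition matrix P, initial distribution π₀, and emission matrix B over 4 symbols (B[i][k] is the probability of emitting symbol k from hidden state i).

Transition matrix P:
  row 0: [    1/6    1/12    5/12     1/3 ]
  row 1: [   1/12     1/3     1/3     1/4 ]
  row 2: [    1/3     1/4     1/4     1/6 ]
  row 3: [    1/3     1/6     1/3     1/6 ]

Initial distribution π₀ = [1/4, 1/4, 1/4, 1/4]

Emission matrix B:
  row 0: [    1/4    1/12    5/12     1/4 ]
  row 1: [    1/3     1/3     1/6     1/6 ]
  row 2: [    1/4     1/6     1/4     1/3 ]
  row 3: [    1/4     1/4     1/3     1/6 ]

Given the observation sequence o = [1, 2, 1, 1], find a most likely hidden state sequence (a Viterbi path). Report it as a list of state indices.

path = [1, 2, 1, 1]

t=0: δ = [2.083e-02, 8.333e-02, 4.167e-02, 6.250e-02]  (obs o_0=1)
t=1: δ = [8.681e-03, 4.630e-03, 6.944e-03, 6.944e-03]  ψ = [3, 1, 1, 1]  (obs o_1=2)
t=2: δ = [1.929e-04, 5.787e-04, 6.028e-04, 7.234e-04]  ψ = [2, 2, 0, 0]  (obs o_2=1)
t=3: δ = [2.009e-05, 6.430e-05, 4.019e-05, 3.617e-05]  ψ = [3, 1, 3, 1]  (obs o_3=1)
backtrack: best end state = 1; path = [1, 2, 1, 1]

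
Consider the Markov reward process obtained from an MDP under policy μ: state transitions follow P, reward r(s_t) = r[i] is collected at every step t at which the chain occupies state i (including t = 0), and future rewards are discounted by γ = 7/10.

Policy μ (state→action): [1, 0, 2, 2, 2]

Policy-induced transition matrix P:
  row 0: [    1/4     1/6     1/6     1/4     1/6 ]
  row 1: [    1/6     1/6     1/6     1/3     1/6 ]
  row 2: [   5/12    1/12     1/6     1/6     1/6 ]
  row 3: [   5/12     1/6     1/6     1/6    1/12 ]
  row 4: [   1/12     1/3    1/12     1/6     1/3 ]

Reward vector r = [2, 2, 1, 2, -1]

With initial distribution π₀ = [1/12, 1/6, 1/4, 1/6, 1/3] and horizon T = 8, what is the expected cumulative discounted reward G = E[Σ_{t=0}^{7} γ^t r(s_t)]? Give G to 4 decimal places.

G = 3.4997

t=0: π = [0.0833, 0.1667, 0.2500, 0.1667, 0.3333], E[r] = 0.7500, γ^t·E[r] = 0.750000, running G = 0.750000
t=1: π = [0.2500, 0.2014, 0.1389, 0.2014, 0.2083], E[r] = 1.2361, γ^t·E[r] = 0.865278, running G = 1.615278
t=2: π = [0.2552, 0.1898, 0.1493, 0.2211, 0.1846], E[r] = 1.2969, γ^t·E[r] = 0.635469, running G = 2.250747
t=3: π = [0.2651, 0.1850, 0.1513, 0.2196, 0.1790], E[r] = 1.3117, γ^t·E[r] = 0.449906, running G = 2.700653
t=4: π = [0.2666, 0.1839, 0.1517, 0.2196, 0.1782], E[r] = 1.3136, γ^t·E[r] = 0.315404, running G = 3.016057
t=5: π = [0.2669, 0.1837, 0.1518, 0.2195, 0.1781], E[r] = 1.3140, γ^t·E[r] = 0.220841, running G = 3.236898
t=6: π = [0.2669, 0.1837, 0.1518, 0.2195, 0.1781], E[r] = 1.3140, γ^t·E[r] = 0.154593, running G = 3.391491
t=7: π = [0.2669, 0.1837, 0.1518, 0.2195, 0.1780], E[r] = 1.3140, γ^t·E[r] = 0.108216, running G = 3.499707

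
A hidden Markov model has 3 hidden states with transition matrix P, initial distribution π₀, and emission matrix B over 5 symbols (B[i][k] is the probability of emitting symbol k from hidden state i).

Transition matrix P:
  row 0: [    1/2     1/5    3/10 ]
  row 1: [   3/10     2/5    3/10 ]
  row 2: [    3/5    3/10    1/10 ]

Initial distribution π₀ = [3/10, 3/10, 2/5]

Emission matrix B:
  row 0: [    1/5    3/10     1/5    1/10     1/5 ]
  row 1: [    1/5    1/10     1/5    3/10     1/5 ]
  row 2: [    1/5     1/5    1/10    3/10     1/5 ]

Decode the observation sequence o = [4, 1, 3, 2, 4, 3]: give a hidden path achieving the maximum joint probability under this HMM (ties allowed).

t=0: δ = [6.000e-02, 6.000e-02, 8.000e-02]  (obs o_0=4)
t=1: δ = [1.440e-02, 2.400e-03, 3.600e-03]  ψ = [2, 1, 0]  (obs o_1=1)
t=2: δ = [7.200e-04, 8.640e-04, 1.296e-03]  ψ = [0, 0, 0]  (obs o_2=3)
t=3: δ = [1.555e-04, 7.776e-05, 2.592e-05]  ψ = [2, 2, 1]  (obs o_3=2)
t=4: δ = [1.555e-05, 6.221e-06, 9.331e-06]  ψ = [0, 0, 0]  (obs o_4=4)
t=5: δ = [7.776e-07, 9.331e-07, 1.400e-06]  ψ = [0, 0, 0]  (obs o_5=3)
backtrack: best end state = 2; path = [2, 0, 2, 0, 0, 2]

path = [2, 0, 2, 0, 0, 2]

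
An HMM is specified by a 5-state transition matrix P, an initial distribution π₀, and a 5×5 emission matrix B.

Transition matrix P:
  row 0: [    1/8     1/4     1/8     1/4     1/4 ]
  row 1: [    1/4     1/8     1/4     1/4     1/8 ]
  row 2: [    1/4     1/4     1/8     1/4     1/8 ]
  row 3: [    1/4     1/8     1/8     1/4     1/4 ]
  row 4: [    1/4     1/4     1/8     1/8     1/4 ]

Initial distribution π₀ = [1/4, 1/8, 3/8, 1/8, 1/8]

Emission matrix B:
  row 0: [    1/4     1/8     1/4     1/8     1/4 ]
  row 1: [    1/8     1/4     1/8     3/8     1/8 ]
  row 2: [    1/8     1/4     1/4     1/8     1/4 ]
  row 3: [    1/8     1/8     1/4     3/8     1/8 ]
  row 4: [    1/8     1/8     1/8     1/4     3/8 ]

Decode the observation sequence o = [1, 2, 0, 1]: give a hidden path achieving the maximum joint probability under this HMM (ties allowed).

path = [2, 3, 0, 1]

t=0: δ = [3.125e-02, 3.125e-02, 9.375e-02, 1.562e-02, 1.562e-02]  (obs o_0=1)
t=1: δ = [5.859e-03, 2.930e-03, 2.930e-03, 5.859e-03, 1.465e-03]  ψ = [2, 2, 2, 2, 2]  (obs o_1=2)
t=2: δ = [3.662e-04, 1.831e-04, 9.155e-05, 1.831e-04, 1.831e-04]  ψ = [3, 0, 0, 0, 0]  (obs o_2=0)
t=3: δ = [5.722e-06, 2.289e-05, 1.144e-05, 1.144e-05, 1.144e-05]  ψ = [0, 0, 0, 0, 0]  (obs o_3=1)
backtrack: best end state = 1; path = [2, 3, 0, 1]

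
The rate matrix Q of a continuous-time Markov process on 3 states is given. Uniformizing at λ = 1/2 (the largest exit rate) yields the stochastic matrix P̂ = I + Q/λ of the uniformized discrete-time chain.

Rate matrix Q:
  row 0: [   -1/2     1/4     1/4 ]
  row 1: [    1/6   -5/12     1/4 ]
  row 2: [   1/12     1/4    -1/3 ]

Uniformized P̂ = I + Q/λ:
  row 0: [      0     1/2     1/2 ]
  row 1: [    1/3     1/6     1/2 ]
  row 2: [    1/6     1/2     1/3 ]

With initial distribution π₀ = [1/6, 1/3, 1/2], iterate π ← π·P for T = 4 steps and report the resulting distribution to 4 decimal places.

π = [0.1969, 0.3745, 0.4286]

t=0: π = [0.1667, 0.3333, 0.5000]
t=1: π = [0.1944, 0.3889, 0.4167]
t=2: π = [0.1991, 0.3704, 0.4306]
t=3: π = [0.1952, 0.3765, 0.4282]
t=4: π = [0.1969, 0.3745, 0.4286]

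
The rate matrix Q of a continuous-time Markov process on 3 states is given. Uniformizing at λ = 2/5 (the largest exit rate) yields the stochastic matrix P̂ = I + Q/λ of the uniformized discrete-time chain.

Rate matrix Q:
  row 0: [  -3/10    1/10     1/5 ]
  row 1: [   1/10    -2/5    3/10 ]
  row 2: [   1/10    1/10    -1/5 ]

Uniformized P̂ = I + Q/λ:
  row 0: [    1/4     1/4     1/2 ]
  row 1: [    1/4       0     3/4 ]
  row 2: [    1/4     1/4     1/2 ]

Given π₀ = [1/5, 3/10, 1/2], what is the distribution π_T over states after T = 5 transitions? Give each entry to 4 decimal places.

π = [0.2500, 0.1999, 0.5501]

t=0: π = [0.2000, 0.3000, 0.5000]
t=1: π = [0.2500, 0.1750, 0.5750]
t=2: π = [0.2500, 0.2063, 0.5438]
t=3: π = [0.2500, 0.1984, 0.5516]
t=4: π = [0.2500, 0.2004, 0.5496]
t=5: π = [0.2500, 0.1999, 0.5501]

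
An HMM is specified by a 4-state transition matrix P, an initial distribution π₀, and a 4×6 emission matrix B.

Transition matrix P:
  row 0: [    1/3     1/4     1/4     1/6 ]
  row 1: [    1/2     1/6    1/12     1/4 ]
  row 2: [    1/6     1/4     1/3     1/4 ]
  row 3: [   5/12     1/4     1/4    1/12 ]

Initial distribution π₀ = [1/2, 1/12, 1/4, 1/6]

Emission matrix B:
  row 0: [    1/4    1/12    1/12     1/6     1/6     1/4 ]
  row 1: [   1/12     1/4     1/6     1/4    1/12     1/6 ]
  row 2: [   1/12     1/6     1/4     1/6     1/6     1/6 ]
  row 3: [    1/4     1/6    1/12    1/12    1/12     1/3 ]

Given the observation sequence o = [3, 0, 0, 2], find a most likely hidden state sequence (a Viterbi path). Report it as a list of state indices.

path = [0, 0, 0, 2]

t=0: δ = [8.333e-02, 2.083e-02, 4.167e-02, 1.389e-02]  (obs o_0=3)
t=1: δ = [6.944e-03, 1.736e-03, 1.736e-03, 3.472e-03]  ψ = [0, 0, 0, 0]  (obs o_1=0)
t=2: δ = [5.787e-04, 1.447e-04, 1.447e-04, 2.894e-04]  ψ = [0, 0, 0, 0]  (obs o_2=0)
t=3: δ = [1.608e-05, 2.411e-05, 3.617e-05, 8.038e-06]  ψ = [0, 0, 0, 0]  (obs o_3=2)
backtrack: best end state = 2; path = [0, 0, 0, 2]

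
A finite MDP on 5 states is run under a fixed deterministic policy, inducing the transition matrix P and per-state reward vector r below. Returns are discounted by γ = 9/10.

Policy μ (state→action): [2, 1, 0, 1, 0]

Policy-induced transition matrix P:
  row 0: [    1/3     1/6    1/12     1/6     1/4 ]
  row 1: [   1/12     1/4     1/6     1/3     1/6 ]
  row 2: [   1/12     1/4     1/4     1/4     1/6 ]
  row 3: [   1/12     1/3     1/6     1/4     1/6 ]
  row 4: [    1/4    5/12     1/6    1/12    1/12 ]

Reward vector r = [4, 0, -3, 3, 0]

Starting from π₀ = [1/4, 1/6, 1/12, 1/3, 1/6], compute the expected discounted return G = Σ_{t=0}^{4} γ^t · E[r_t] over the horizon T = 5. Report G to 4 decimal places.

t=0: π = [0.2500, 0.1667, 0.0833, 0.3333, 0.1667], E[r] = 1.7500, γ^t·E[r] = 1.750000, running G = 1.750000
t=1: π = [0.1736, 0.2847, 0.1528, 0.2153, 0.1736], E[r] = 0.8819, γ^t·E[r] = 0.793750, running G = 2.543750
t=2: π = [0.1557, 0.2824, 0.1649, 0.2303, 0.1667], E[r] = 0.8189, γ^t·E[r] = 0.663281, running G = 3.207031
t=3: π = [0.1500, 0.2840, 0.1674, 0.2328, 0.1658], E[r] = 0.7962, γ^t·E[r] = 0.580395, running G = 3.787426
t=4: π = [0.1485, 0.2845, 0.1681, 0.2335, 0.1654], E[r] = 0.7901, γ^t·E[r] = 0.518403, running G = 4.305828

G = 4.3058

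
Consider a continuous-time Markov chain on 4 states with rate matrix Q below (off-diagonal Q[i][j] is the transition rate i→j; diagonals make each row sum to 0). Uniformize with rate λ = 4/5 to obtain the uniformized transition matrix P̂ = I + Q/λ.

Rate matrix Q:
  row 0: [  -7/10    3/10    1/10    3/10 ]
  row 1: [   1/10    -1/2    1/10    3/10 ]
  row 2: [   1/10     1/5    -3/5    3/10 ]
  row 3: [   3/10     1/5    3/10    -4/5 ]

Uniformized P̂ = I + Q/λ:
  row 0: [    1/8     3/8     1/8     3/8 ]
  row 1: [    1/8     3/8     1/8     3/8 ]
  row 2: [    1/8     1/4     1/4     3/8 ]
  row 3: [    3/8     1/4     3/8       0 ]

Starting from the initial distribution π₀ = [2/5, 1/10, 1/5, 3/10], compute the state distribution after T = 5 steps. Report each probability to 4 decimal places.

t=0: π = [0.4000, 0.1000, 0.2000, 0.3000]
t=1: π = [0.2000, 0.3125, 0.2250, 0.2625]
t=2: π = [0.1906, 0.3141, 0.2188, 0.2766]
t=3: π = [0.1941, 0.3131, 0.2215, 0.2713]
t=4: π = [0.1928, 0.3134, 0.2205, 0.2733]
t=5: π = [0.1933, 0.3133, 0.2209, 0.2725]

π = [0.1933, 0.3133, 0.2209, 0.2725]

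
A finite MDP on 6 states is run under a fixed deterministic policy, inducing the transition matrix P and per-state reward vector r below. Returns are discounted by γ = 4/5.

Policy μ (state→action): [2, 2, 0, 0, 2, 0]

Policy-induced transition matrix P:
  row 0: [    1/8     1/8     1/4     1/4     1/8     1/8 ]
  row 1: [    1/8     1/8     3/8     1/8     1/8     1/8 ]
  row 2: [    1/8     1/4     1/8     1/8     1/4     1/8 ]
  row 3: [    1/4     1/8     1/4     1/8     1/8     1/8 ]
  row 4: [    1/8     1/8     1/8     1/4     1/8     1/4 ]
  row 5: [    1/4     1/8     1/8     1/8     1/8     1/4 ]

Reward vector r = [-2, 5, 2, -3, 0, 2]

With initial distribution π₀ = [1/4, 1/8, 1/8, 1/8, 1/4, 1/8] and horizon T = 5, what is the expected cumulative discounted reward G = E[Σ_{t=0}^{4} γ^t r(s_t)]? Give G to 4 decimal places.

t=0: π = [0.2500, 0.1250, 0.1250, 0.1250, 0.2500, 0.1250], E[r] = 0.2500, γ^t·E[r] = 0.250000, running G = 0.250000
t=1: π = [0.1563, 0.1406, 0.2031, 0.1875, 0.1406, 0.1719], E[r] = 0.5781, γ^t·E[r] = 0.462500, running G = 0.712500
t=2: π = [0.1699, 0.1504, 0.2031, 0.1621, 0.1504, 0.1641], E[r] = 0.6602, γ^t·E[r] = 0.422500, running G = 1.135000
t=3: π = [0.1658, 0.1504, 0.2041, 0.1650, 0.1504, 0.1643], E[r] = 0.6621, γ^t·E[r] = 0.339000, running G = 1.474000
t=4: π = [0.1662, 0.1505, 0.2039, 0.1645, 0.1505, 0.1643], E[r] = 0.6632, γ^t·E[r] = 0.271663, running G = 1.745663

G = 1.7457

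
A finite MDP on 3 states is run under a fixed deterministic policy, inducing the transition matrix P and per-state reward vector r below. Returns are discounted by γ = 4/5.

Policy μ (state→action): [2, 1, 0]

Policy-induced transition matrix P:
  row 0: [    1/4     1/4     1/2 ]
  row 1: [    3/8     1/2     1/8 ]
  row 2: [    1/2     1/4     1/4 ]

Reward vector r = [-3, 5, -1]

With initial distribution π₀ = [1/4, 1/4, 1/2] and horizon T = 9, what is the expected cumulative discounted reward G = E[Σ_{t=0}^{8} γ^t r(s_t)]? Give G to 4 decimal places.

t=0: π = [0.2500, 0.2500, 0.5000], E[r] = 0.0000, γ^t·E[r] = 0.000000, running G = 0.000000
t=1: π = [0.4063, 0.3125, 0.2813], E[r] = 0.0625, γ^t·E[r] = 0.050000, running G = 0.050000
t=2: π = [0.3594, 0.3281, 0.3125], E[r] = 0.2500, γ^t·E[r] = 0.160000, running G = 0.210000
t=3: π = [0.3691, 0.3320, 0.2988], E[r] = 0.2539, γ^t·E[r] = 0.130000, running G = 0.340000
t=4: π = [0.3662, 0.3330, 0.3008], E[r] = 0.2656, γ^t·E[r] = 0.108800, running G = 0.448800
t=5: π = [0.3668, 0.3333, 0.2999], E[r] = 0.2659, γ^t·E[r] = 0.087120, running G = 0.535920
t=6: π = [0.3666, 0.3333, 0.3000], E[r] = 0.2666, γ^t·E[r] = 0.069888, running G = 0.605808
t=7: π = [0.3667, 0.3333, 0.3000], E[r] = 0.2666, γ^t·E[r] = 0.055914, running G = 0.661722
t=8: π = [0.3667, 0.3333, 0.3000], E[r] = 0.2667, γ^t·E[r] = 0.044739, running G = 0.706460

G = 0.7065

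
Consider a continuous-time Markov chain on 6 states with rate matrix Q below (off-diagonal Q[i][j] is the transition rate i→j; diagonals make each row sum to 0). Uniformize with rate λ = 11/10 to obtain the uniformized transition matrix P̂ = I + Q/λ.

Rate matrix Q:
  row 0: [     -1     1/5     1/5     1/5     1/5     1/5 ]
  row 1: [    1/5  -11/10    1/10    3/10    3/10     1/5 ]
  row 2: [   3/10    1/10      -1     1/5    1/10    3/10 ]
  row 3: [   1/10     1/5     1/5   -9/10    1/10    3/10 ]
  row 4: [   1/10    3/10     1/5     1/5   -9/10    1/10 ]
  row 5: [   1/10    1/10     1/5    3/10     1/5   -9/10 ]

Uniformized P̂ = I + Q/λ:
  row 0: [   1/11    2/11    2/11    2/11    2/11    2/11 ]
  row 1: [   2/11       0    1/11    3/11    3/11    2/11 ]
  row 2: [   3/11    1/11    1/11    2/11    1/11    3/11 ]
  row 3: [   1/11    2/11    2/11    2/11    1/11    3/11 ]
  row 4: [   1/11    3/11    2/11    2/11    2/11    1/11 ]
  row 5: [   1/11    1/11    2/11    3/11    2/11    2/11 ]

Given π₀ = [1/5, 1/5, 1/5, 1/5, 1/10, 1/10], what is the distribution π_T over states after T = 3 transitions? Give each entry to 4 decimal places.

π = [0.1323, 0.1384, 0.1547, 0.2128, 0.1611, 0.2008]

t=0: π = [0.2000, 0.2000, 0.2000, 0.2000, 0.1000, 0.1000]
t=1: π = [0.1455, 0.1273, 0.1455, 0.2091, 0.1636, 0.2091]
t=2: π = [0.1289, 0.1413, 0.1570, 0.2124, 0.1612, 0.1992]
t=3: π = [0.1323, 0.1384, 0.1547, 0.2128, 0.1611, 0.2008]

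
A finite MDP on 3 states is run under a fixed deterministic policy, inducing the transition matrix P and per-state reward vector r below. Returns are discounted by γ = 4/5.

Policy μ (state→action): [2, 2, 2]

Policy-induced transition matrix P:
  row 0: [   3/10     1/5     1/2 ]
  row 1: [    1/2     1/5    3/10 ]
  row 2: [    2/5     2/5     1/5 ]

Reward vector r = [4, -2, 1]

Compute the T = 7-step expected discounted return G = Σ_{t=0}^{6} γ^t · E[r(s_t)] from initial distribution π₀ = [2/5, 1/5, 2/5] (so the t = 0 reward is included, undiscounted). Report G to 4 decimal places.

t=0: π = [0.4000, 0.2000, 0.4000], E[r] = 1.6000, γ^t·E[r] = 1.600000, running G = 1.600000
t=1: π = [0.3800, 0.2800, 0.3400], E[r] = 1.3000, γ^t·E[r] = 1.040000, running G = 2.640000
t=2: π = [0.3900, 0.2680, 0.3420], E[r] = 1.3660, γ^t·E[r] = 0.874240, running G = 3.514240
t=3: π = [0.3878, 0.2684, 0.3438], E[r] = 1.3582, γ^t·E[r] = 0.695398, running G = 4.209638
t=4: π = [0.3881, 0.2688, 0.3432], E[r] = 1.3579, γ^t·E[r] = 0.556196, running G = 4.765834
t=5: π = [0.3881, 0.2686, 0.3433], E[r] = 1.3583, γ^t·E[r] = 0.445088, running G = 5.210923
t=6: π = [0.3881, 0.2687, 0.3433], E[r] = 1.3582, γ^t·E[r] = 0.356042, running G = 5.566965

G = 5.5670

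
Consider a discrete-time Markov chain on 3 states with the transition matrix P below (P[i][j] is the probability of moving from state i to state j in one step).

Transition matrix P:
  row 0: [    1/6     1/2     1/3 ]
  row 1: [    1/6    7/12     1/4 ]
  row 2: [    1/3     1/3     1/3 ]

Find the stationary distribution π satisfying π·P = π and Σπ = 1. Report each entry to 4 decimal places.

π = [0.2154, 0.4923, 0.2923]

Balance equations π_j = Σ_i π_i·P[i][j]:
  π_0 = 1/6·π_0 + 1/6·π_1 + 1/3·π_2
  π_1 = 1/2·π_0 + 7/12·π_1 + 1/3·π_2
  normalize: π_0 + π_1 + π_2 = 1
Solving the linear system gives exactly π = [14/65, 32/65, 19/65].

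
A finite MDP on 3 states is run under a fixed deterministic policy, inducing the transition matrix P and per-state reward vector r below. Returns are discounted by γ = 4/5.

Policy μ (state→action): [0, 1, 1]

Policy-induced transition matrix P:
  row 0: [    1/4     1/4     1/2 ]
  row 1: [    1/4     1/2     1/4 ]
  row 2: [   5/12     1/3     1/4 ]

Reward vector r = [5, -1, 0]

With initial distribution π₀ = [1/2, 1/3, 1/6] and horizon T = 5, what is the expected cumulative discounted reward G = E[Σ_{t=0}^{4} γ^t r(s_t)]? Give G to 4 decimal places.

G = 4.8247

t=0: π = [0.5000, 0.3333, 0.1667], E[r] = 2.1667, γ^t·E[r] = 2.166667, running G = 2.166667
t=1: π = [0.2778, 0.3472, 0.3750], E[r] = 1.0417, γ^t·E[r] = 0.833333, running G = 3.000000
t=2: π = [0.3125, 0.3681, 0.3194], E[r] = 1.1944, γ^t·E[r] = 0.764444, running G = 3.764444
t=3: π = [0.3032, 0.3686, 0.3281], E[r] = 1.1476, γ^t·E[r] = 0.587556, running G = 4.352000
t=4: π = [0.3047, 0.3695, 0.3258], E[r] = 1.1539, γ^t·E[r] = 0.472652, running G = 4.824652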